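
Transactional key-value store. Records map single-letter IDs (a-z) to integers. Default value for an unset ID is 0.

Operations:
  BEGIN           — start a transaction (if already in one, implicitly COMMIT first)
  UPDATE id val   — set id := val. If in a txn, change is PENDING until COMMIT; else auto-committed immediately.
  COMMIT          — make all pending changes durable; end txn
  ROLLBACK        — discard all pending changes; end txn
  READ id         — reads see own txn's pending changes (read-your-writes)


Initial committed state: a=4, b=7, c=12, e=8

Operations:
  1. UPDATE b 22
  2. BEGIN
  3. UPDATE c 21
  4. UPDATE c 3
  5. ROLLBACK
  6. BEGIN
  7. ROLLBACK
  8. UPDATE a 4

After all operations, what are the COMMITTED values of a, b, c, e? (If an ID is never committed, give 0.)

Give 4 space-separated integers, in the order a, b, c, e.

Initial committed: {a=4, b=7, c=12, e=8}
Op 1: UPDATE b=22 (auto-commit; committed b=22)
Op 2: BEGIN: in_txn=True, pending={}
Op 3: UPDATE c=21 (pending; pending now {c=21})
Op 4: UPDATE c=3 (pending; pending now {c=3})
Op 5: ROLLBACK: discarded pending ['c']; in_txn=False
Op 6: BEGIN: in_txn=True, pending={}
Op 7: ROLLBACK: discarded pending []; in_txn=False
Op 8: UPDATE a=4 (auto-commit; committed a=4)
Final committed: {a=4, b=22, c=12, e=8}

Answer: 4 22 12 8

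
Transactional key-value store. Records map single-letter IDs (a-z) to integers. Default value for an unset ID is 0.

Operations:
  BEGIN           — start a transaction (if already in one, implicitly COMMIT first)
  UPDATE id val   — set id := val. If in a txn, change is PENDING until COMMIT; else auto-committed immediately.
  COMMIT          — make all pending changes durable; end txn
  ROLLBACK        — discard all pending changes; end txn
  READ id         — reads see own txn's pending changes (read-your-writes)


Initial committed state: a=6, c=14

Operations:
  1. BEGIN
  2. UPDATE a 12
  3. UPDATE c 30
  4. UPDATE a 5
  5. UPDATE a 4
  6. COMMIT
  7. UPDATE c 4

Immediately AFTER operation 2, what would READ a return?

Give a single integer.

Initial committed: {a=6, c=14}
Op 1: BEGIN: in_txn=True, pending={}
Op 2: UPDATE a=12 (pending; pending now {a=12})
After op 2: visible(a) = 12 (pending={a=12}, committed={a=6, c=14})

Answer: 12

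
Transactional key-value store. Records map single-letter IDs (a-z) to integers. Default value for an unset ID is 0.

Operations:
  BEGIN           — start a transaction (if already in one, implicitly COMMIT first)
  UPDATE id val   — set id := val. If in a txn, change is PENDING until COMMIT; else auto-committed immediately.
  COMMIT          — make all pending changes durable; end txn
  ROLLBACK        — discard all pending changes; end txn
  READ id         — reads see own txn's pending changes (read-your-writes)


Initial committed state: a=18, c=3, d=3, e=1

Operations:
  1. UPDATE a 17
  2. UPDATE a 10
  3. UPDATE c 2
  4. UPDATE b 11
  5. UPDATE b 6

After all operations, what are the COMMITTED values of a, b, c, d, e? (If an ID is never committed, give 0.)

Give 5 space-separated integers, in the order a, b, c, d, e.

Initial committed: {a=18, c=3, d=3, e=1}
Op 1: UPDATE a=17 (auto-commit; committed a=17)
Op 2: UPDATE a=10 (auto-commit; committed a=10)
Op 3: UPDATE c=2 (auto-commit; committed c=2)
Op 4: UPDATE b=11 (auto-commit; committed b=11)
Op 5: UPDATE b=6 (auto-commit; committed b=6)
Final committed: {a=10, b=6, c=2, d=3, e=1}

Answer: 10 6 2 3 1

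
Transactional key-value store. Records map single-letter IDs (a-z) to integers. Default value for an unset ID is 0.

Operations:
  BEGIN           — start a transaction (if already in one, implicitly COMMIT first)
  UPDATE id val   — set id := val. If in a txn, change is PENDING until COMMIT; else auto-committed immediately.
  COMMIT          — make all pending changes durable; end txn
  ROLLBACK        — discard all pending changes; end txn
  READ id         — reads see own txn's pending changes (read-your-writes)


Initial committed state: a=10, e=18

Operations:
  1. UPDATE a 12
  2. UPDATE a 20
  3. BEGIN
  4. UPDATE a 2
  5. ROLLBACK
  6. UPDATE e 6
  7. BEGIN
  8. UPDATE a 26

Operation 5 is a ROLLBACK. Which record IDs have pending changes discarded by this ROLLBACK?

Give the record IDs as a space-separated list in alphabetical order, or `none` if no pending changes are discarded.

Answer: a

Derivation:
Initial committed: {a=10, e=18}
Op 1: UPDATE a=12 (auto-commit; committed a=12)
Op 2: UPDATE a=20 (auto-commit; committed a=20)
Op 3: BEGIN: in_txn=True, pending={}
Op 4: UPDATE a=2 (pending; pending now {a=2})
Op 5: ROLLBACK: discarded pending ['a']; in_txn=False
Op 6: UPDATE e=6 (auto-commit; committed e=6)
Op 7: BEGIN: in_txn=True, pending={}
Op 8: UPDATE a=26 (pending; pending now {a=26})
ROLLBACK at op 5 discards: ['a']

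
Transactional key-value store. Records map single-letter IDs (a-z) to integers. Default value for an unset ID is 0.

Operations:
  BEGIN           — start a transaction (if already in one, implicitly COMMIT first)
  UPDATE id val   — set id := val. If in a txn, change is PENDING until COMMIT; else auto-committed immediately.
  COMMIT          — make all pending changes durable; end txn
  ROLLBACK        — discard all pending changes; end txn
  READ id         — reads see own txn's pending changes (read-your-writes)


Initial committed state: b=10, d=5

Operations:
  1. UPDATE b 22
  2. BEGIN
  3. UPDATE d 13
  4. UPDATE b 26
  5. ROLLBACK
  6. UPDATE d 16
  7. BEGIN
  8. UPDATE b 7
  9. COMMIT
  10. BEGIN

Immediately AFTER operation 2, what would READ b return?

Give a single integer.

Initial committed: {b=10, d=5}
Op 1: UPDATE b=22 (auto-commit; committed b=22)
Op 2: BEGIN: in_txn=True, pending={}
After op 2: visible(b) = 22 (pending={}, committed={b=22, d=5})

Answer: 22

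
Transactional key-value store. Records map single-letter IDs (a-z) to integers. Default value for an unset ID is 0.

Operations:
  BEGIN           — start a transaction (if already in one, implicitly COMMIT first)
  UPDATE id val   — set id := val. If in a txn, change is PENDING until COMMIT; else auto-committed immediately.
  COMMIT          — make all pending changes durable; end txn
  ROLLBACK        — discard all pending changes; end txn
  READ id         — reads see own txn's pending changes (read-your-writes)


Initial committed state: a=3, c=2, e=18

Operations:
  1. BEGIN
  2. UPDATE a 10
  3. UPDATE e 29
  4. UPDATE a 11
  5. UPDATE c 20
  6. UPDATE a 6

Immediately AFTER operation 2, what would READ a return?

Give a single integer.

Initial committed: {a=3, c=2, e=18}
Op 1: BEGIN: in_txn=True, pending={}
Op 2: UPDATE a=10 (pending; pending now {a=10})
After op 2: visible(a) = 10 (pending={a=10}, committed={a=3, c=2, e=18})

Answer: 10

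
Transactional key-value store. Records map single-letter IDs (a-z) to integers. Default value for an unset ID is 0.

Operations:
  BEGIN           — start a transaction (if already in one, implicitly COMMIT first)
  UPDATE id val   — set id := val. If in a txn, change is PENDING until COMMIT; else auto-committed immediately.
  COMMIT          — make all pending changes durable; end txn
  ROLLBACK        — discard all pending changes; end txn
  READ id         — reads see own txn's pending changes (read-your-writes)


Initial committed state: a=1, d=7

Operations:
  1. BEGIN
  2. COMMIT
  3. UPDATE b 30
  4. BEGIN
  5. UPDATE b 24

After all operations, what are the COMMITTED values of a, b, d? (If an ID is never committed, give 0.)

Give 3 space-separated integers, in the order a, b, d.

Initial committed: {a=1, d=7}
Op 1: BEGIN: in_txn=True, pending={}
Op 2: COMMIT: merged [] into committed; committed now {a=1, d=7}
Op 3: UPDATE b=30 (auto-commit; committed b=30)
Op 4: BEGIN: in_txn=True, pending={}
Op 5: UPDATE b=24 (pending; pending now {b=24})
Final committed: {a=1, b=30, d=7}

Answer: 1 30 7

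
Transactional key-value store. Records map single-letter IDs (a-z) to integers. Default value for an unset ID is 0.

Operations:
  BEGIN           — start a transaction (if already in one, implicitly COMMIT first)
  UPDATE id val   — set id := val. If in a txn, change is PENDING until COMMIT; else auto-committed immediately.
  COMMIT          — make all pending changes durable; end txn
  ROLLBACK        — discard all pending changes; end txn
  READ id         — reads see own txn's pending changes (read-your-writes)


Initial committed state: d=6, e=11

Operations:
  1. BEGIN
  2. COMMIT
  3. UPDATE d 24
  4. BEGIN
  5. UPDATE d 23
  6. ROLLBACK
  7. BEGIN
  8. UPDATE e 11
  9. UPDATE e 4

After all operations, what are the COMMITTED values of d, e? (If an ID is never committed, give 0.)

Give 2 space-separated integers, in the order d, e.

Answer: 24 11

Derivation:
Initial committed: {d=6, e=11}
Op 1: BEGIN: in_txn=True, pending={}
Op 2: COMMIT: merged [] into committed; committed now {d=6, e=11}
Op 3: UPDATE d=24 (auto-commit; committed d=24)
Op 4: BEGIN: in_txn=True, pending={}
Op 5: UPDATE d=23 (pending; pending now {d=23})
Op 6: ROLLBACK: discarded pending ['d']; in_txn=False
Op 7: BEGIN: in_txn=True, pending={}
Op 8: UPDATE e=11 (pending; pending now {e=11})
Op 9: UPDATE e=4 (pending; pending now {e=4})
Final committed: {d=24, e=11}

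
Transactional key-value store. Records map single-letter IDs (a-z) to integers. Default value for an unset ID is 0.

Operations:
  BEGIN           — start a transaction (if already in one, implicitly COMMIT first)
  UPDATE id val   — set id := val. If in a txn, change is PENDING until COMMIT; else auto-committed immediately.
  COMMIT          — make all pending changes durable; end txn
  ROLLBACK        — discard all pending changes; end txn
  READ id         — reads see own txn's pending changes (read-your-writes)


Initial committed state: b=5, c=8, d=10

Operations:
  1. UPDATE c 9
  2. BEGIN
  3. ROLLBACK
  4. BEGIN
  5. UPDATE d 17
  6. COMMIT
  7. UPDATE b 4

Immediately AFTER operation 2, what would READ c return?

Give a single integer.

Answer: 9

Derivation:
Initial committed: {b=5, c=8, d=10}
Op 1: UPDATE c=9 (auto-commit; committed c=9)
Op 2: BEGIN: in_txn=True, pending={}
After op 2: visible(c) = 9 (pending={}, committed={b=5, c=9, d=10})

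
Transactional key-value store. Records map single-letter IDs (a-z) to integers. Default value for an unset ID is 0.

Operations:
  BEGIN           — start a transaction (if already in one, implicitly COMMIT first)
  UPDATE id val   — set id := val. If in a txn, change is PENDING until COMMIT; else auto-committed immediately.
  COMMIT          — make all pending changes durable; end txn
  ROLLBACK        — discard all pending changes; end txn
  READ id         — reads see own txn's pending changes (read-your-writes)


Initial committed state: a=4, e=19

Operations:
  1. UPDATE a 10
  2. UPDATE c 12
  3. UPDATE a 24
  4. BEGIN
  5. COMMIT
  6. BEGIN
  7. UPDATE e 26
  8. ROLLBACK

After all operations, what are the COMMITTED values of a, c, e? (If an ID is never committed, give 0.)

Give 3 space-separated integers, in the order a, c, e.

Answer: 24 12 19

Derivation:
Initial committed: {a=4, e=19}
Op 1: UPDATE a=10 (auto-commit; committed a=10)
Op 2: UPDATE c=12 (auto-commit; committed c=12)
Op 3: UPDATE a=24 (auto-commit; committed a=24)
Op 4: BEGIN: in_txn=True, pending={}
Op 5: COMMIT: merged [] into committed; committed now {a=24, c=12, e=19}
Op 6: BEGIN: in_txn=True, pending={}
Op 7: UPDATE e=26 (pending; pending now {e=26})
Op 8: ROLLBACK: discarded pending ['e']; in_txn=False
Final committed: {a=24, c=12, e=19}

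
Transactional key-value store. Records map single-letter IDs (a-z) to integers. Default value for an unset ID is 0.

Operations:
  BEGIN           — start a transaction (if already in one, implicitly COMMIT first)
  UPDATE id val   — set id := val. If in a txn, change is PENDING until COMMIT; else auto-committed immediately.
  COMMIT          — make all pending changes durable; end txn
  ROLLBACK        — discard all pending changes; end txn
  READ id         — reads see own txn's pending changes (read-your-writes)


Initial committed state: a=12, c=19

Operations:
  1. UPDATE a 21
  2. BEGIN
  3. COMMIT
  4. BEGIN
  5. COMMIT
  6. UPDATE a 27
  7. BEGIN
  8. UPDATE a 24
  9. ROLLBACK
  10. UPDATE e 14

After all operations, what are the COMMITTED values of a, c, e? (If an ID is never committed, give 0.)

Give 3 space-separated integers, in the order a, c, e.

Answer: 27 19 14

Derivation:
Initial committed: {a=12, c=19}
Op 1: UPDATE a=21 (auto-commit; committed a=21)
Op 2: BEGIN: in_txn=True, pending={}
Op 3: COMMIT: merged [] into committed; committed now {a=21, c=19}
Op 4: BEGIN: in_txn=True, pending={}
Op 5: COMMIT: merged [] into committed; committed now {a=21, c=19}
Op 6: UPDATE a=27 (auto-commit; committed a=27)
Op 7: BEGIN: in_txn=True, pending={}
Op 8: UPDATE a=24 (pending; pending now {a=24})
Op 9: ROLLBACK: discarded pending ['a']; in_txn=False
Op 10: UPDATE e=14 (auto-commit; committed e=14)
Final committed: {a=27, c=19, e=14}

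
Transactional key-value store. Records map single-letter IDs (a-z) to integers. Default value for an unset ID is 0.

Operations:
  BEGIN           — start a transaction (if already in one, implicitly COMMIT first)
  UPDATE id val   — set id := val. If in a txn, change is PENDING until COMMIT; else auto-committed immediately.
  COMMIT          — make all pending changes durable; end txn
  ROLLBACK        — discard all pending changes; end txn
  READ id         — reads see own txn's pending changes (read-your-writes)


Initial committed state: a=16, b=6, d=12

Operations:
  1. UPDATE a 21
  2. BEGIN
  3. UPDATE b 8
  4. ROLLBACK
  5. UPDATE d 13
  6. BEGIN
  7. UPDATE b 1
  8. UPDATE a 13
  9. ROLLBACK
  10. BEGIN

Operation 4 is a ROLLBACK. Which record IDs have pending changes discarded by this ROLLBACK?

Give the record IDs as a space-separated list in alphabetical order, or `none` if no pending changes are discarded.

Initial committed: {a=16, b=6, d=12}
Op 1: UPDATE a=21 (auto-commit; committed a=21)
Op 2: BEGIN: in_txn=True, pending={}
Op 3: UPDATE b=8 (pending; pending now {b=8})
Op 4: ROLLBACK: discarded pending ['b']; in_txn=False
Op 5: UPDATE d=13 (auto-commit; committed d=13)
Op 6: BEGIN: in_txn=True, pending={}
Op 7: UPDATE b=1 (pending; pending now {b=1})
Op 8: UPDATE a=13 (pending; pending now {a=13, b=1})
Op 9: ROLLBACK: discarded pending ['a', 'b']; in_txn=False
Op 10: BEGIN: in_txn=True, pending={}
ROLLBACK at op 4 discards: ['b']

Answer: b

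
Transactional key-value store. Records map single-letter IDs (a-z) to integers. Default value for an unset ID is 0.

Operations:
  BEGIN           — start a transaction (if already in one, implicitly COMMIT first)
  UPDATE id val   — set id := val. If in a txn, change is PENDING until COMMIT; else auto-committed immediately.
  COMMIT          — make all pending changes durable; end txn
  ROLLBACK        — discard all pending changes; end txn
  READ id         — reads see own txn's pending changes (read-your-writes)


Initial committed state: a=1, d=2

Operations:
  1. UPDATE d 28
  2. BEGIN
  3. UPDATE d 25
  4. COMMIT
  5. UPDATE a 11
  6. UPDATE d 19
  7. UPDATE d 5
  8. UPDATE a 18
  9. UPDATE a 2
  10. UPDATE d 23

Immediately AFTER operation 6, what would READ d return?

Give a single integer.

Initial committed: {a=1, d=2}
Op 1: UPDATE d=28 (auto-commit; committed d=28)
Op 2: BEGIN: in_txn=True, pending={}
Op 3: UPDATE d=25 (pending; pending now {d=25})
Op 4: COMMIT: merged ['d'] into committed; committed now {a=1, d=25}
Op 5: UPDATE a=11 (auto-commit; committed a=11)
Op 6: UPDATE d=19 (auto-commit; committed d=19)
After op 6: visible(d) = 19 (pending={}, committed={a=11, d=19})

Answer: 19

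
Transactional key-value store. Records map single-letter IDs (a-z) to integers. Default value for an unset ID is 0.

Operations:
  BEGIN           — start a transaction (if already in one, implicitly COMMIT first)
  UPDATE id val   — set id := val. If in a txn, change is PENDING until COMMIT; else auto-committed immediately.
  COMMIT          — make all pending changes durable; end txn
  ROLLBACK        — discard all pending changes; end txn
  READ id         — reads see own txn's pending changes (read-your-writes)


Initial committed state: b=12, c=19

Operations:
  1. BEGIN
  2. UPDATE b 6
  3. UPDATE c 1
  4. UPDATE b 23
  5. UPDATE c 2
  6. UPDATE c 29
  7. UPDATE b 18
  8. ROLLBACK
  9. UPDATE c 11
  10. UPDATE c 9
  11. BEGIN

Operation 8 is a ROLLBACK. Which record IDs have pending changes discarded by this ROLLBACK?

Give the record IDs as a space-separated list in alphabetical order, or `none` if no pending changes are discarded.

Answer: b c

Derivation:
Initial committed: {b=12, c=19}
Op 1: BEGIN: in_txn=True, pending={}
Op 2: UPDATE b=6 (pending; pending now {b=6})
Op 3: UPDATE c=1 (pending; pending now {b=6, c=1})
Op 4: UPDATE b=23 (pending; pending now {b=23, c=1})
Op 5: UPDATE c=2 (pending; pending now {b=23, c=2})
Op 6: UPDATE c=29 (pending; pending now {b=23, c=29})
Op 7: UPDATE b=18 (pending; pending now {b=18, c=29})
Op 8: ROLLBACK: discarded pending ['b', 'c']; in_txn=False
Op 9: UPDATE c=11 (auto-commit; committed c=11)
Op 10: UPDATE c=9 (auto-commit; committed c=9)
Op 11: BEGIN: in_txn=True, pending={}
ROLLBACK at op 8 discards: ['b', 'c']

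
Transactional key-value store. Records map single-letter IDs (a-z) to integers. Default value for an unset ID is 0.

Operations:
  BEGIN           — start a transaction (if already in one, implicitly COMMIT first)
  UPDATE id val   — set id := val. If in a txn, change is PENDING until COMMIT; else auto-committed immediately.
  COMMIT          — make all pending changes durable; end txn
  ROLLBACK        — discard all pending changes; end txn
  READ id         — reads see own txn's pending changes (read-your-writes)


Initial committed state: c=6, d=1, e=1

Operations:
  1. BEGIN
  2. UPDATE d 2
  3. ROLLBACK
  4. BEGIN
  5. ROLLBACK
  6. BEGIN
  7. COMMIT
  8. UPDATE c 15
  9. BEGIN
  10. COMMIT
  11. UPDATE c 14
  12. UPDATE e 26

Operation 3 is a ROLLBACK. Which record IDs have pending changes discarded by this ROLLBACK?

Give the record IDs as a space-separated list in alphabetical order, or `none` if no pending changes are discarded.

Initial committed: {c=6, d=1, e=1}
Op 1: BEGIN: in_txn=True, pending={}
Op 2: UPDATE d=2 (pending; pending now {d=2})
Op 3: ROLLBACK: discarded pending ['d']; in_txn=False
Op 4: BEGIN: in_txn=True, pending={}
Op 5: ROLLBACK: discarded pending []; in_txn=False
Op 6: BEGIN: in_txn=True, pending={}
Op 7: COMMIT: merged [] into committed; committed now {c=6, d=1, e=1}
Op 8: UPDATE c=15 (auto-commit; committed c=15)
Op 9: BEGIN: in_txn=True, pending={}
Op 10: COMMIT: merged [] into committed; committed now {c=15, d=1, e=1}
Op 11: UPDATE c=14 (auto-commit; committed c=14)
Op 12: UPDATE e=26 (auto-commit; committed e=26)
ROLLBACK at op 3 discards: ['d']

Answer: d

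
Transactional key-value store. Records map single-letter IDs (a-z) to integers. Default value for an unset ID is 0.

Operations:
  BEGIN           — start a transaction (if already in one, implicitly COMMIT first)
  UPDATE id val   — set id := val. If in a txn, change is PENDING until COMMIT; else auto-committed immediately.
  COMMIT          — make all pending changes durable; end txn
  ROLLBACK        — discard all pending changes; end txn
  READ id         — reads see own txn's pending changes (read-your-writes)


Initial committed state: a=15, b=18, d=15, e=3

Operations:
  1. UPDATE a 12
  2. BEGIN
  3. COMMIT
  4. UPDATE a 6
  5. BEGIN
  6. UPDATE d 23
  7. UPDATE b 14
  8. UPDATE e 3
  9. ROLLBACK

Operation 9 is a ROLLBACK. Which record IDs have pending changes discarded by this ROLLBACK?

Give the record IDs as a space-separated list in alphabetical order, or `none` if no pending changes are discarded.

Answer: b d e

Derivation:
Initial committed: {a=15, b=18, d=15, e=3}
Op 1: UPDATE a=12 (auto-commit; committed a=12)
Op 2: BEGIN: in_txn=True, pending={}
Op 3: COMMIT: merged [] into committed; committed now {a=12, b=18, d=15, e=3}
Op 4: UPDATE a=6 (auto-commit; committed a=6)
Op 5: BEGIN: in_txn=True, pending={}
Op 6: UPDATE d=23 (pending; pending now {d=23})
Op 7: UPDATE b=14 (pending; pending now {b=14, d=23})
Op 8: UPDATE e=3 (pending; pending now {b=14, d=23, e=3})
Op 9: ROLLBACK: discarded pending ['b', 'd', 'e']; in_txn=False
ROLLBACK at op 9 discards: ['b', 'd', 'e']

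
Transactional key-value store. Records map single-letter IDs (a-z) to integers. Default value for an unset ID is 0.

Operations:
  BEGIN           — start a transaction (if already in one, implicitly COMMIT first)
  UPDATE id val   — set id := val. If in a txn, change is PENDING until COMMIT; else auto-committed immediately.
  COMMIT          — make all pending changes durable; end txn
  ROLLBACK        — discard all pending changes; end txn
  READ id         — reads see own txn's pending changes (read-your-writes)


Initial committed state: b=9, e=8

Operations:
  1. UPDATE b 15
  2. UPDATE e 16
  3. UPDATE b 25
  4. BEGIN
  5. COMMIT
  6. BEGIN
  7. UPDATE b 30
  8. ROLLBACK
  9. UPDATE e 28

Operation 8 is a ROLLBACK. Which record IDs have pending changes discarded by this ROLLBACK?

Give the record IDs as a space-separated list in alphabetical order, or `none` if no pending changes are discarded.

Answer: b

Derivation:
Initial committed: {b=9, e=8}
Op 1: UPDATE b=15 (auto-commit; committed b=15)
Op 2: UPDATE e=16 (auto-commit; committed e=16)
Op 3: UPDATE b=25 (auto-commit; committed b=25)
Op 4: BEGIN: in_txn=True, pending={}
Op 5: COMMIT: merged [] into committed; committed now {b=25, e=16}
Op 6: BEGIN: in_txn=True, pending={}
Op 7: UPDATE b=30 (pending; pending now {b=30})
Op 8: ROLLBACK: discarded pending ['b']; in_txn=False
Op 9: UPDATE e=28 (auto-commit; committed e=28)
ROLLBACK at op 8 discards: ['b']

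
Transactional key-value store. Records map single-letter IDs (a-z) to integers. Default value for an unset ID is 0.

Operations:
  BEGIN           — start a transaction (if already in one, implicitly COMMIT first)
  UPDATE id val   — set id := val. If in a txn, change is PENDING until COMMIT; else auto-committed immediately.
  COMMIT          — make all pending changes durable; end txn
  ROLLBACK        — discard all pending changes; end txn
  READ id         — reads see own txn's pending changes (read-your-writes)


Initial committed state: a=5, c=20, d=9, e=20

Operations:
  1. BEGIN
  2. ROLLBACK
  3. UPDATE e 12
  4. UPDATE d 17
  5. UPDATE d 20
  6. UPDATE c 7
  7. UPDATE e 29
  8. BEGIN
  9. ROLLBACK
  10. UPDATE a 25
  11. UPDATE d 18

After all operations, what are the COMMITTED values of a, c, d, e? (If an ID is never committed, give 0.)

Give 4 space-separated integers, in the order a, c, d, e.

Initial committed: {a=5, c=20, d=9, e=20}
Op 1: BEGIN: in_txn=True, pending={}
Op 2: ROLLBACK: discarded pending []; in_txn=False
Op 3: UPDATE e=12 (auto-commit; committed e=12)
Op 4: UPDATE d=17 (auto-commit; committed d=17)
Op 5: UPDATE d=20 (auto-commit; committed d=20)
Op 6: UPDATE c=7 (auto-commit; committed c=7)
Op 7: UPDATE e=29 (auto-commit; committed e=29)
Op 8: BEGIN: in_txn=True, pending={}
Op 9: ROLLBACK: discarded pending []; in_txn=False
Op 10: UPDATE a=25 (auto-commit; committed a=25)
Op 11: UPDATE d=18 (auto-commit; committed d=18)
Final committed: {a=25, c=7, d=18, e=29}

Answer: 25 7 18 29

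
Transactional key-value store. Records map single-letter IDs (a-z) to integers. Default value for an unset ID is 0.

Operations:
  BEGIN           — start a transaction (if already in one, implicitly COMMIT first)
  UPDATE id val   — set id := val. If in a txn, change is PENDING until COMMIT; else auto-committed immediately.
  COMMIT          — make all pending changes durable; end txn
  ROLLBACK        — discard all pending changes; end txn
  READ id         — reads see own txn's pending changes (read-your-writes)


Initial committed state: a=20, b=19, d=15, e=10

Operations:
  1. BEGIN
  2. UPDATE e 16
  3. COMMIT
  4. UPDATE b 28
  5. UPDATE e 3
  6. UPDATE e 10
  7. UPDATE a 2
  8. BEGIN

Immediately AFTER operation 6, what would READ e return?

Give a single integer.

Answer: 10

Derivation:
Initial committed: {a=20, b=19, d=15, e=10}
Op 1: BEGIN: in_txn=True, pending={}
Op 2: UPDATE e=16 (pending; pending now {e=16})
Op 3: COMMIT: merged ['e'] into committed; committed now {a=20, b=19, d=15, e=16}
Op 4: UPDATE b=28 (auto-commit; committed b=28)
Op 5: UPDATE e=3 (auto-commit; committed e=3)
Op 6: UPDATE e=10 (auto-commit; committed e=10)
After op 6: visible(e) = 10 (pending={}, committed={a=20, b=28, d=15, e=10})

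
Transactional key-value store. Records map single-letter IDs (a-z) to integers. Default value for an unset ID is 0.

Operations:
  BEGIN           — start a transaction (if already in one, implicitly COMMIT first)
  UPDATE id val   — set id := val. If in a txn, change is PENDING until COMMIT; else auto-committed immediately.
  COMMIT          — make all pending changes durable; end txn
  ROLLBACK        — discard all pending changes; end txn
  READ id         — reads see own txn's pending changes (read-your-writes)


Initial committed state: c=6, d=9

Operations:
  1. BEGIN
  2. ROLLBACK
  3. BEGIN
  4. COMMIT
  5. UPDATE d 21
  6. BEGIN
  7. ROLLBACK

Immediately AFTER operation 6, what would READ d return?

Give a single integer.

Answer: 21

Derivation:
Initial committed: {c=6, d=9}
Op 1: BEGIN: in_txn=True, pending={}
Op 2: ROLLBACK: discarded pending []; in_txn=False
Op 3: BEGIN: in_txn=True, pending={}
Op 4: COMMIT: merged [] into committed; committed now {c=6, d=9}
Op 5: UPDATE d=21 (auto-commit; committed d=21)
Op 6: BEGIN: in_txn=True, pending={}
After op 6: visible(d) = 21 (pending={}, committed={c=6, d=21})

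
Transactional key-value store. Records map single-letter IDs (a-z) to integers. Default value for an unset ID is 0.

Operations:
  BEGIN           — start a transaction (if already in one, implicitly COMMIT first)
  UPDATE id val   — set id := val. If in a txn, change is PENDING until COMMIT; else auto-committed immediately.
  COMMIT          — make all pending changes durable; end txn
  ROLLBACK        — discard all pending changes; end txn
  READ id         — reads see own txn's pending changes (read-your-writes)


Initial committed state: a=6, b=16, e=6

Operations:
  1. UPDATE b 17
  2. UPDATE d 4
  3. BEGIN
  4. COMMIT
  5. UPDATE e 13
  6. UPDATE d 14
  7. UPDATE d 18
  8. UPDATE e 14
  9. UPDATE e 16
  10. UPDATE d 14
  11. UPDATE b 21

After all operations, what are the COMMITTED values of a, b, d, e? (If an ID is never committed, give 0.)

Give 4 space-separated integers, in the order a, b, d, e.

Initial committed: {a=6, b=16, e=6}
Op 1: UPDATE b=17 (auto-commit; committed b=17)
Op 2: UPDATE d=4 (auto-commit; committed d=4)
Op 3: BEGIN: in_txn=True, pending={}
Op 4: COMMIT: merged [] into committed; committed now {a=6, b=17, d=4, e=6}
Op 5: UPDATE e=13 (auto-commit; committed e=13)
Op 6: UPDATE d=14 (auto-commit; committed d=14)
Op 7: UPDATE d=18 (auto-commit; committed d=18)
Op 8: UPDATE e=14 (auto-commit; committed e=14)
Op 9: UPDATE e=16 (auto-commit; committed e=16)
Op 10: UPDATE d=14 (auto-commit; committed d=14)
Op 11: UPDATE b=21 (auto-commit; committed b=21)
Final committed: {a=6, b=21, d=14, e=16}

Answer: 6 21 14 16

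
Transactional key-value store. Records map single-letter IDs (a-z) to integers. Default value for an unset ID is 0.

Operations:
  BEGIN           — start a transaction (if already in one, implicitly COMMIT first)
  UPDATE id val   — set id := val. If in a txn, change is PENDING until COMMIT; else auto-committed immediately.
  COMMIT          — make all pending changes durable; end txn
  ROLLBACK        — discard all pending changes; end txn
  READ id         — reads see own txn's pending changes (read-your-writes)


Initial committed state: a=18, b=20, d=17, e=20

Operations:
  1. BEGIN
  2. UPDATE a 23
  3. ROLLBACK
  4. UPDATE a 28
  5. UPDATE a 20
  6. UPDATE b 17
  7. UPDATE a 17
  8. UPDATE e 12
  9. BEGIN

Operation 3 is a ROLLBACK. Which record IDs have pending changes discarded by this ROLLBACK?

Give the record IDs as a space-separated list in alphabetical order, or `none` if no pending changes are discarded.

Initial committed: {a=18, b=20, d=17, e=20}
Op 1: BEGIN: in_txn=True, pending={}
Op 2: UPDATE a=23 (pending; pending now {a=23})
Op 3: ROLLBACK: discarded pending ['a']; in_txn=False
Op 4: UPDATE a=28 (auto-commit; committed a=28)
Op 5: UPDATE a=20 (auto-commit; committed a=20)
Op 6: UPDATE b=17 (auto-commit; committed b=17)
Op 7: UPDATE a=17 (auto-commit; committed a=17)
Op 8: UPDATE e=12 (auto-commit; committed e=12)
Op 9: BEGIN: in_txn=True, pending={}
ROLLBACK at op 3 discards: ['a']

Answer: a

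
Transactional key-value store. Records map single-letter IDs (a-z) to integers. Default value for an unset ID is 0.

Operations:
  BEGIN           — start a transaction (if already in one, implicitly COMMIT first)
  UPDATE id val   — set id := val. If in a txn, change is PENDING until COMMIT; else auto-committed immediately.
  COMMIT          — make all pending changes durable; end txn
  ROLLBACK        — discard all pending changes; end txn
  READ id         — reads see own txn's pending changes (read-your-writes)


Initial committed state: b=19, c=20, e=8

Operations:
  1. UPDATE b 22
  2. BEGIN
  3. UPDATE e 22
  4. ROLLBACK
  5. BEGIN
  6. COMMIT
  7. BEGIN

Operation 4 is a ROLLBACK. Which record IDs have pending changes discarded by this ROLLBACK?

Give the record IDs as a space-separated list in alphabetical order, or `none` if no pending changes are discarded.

Initial committed: {b=19, c=20, e=8}
Op 1: UPDATE b=22 (auto-commit; committed b=22)
Op 2: BEGIN: in_txn=True, pending={}
Op 3: UPDATE e=22 (pending; pending now {e=22})
Op 4: ROLLBACK: discarded pending ['e']; in_txn=False
Op 5: BEGIN: in_txn=True, pending={}
Op 6: COMMIT: merged [] into committed; committed now {b=22, c=20, e=8}
Op 7: BEGIN: in_txn=True, pending={}
ROLLBACK at op 4 discards: ['e']

Answer: e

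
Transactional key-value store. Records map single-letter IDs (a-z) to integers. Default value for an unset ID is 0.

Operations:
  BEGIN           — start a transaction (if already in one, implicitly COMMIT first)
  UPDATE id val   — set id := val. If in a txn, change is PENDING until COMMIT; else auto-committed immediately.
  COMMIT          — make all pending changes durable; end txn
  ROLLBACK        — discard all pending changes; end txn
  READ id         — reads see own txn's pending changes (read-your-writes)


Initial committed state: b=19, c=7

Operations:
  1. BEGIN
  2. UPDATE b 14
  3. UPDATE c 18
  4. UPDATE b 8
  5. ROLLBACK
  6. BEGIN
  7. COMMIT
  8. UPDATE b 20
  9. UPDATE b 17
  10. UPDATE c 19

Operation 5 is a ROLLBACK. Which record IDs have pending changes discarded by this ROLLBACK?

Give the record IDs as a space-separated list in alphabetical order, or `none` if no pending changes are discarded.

Initial committed: {b=19, c=7}
Op 1: BEGIN: in_txn=True, pending={}
Op 2: UPDATE b=14 (pending; pending now {b=14})
Op 3: UPDATE c=18 (pending; pending now {b=14, c=18})
Op 4: UPDATE b=8 (pending; pending now {b=8, c=18})
Op 5: ROLLBACK: discarded pending ['b', 'c']; in_txn=False
Op 6: BEGIN: in_txn=True, pending={}
Op 7: COMMIT: merged [] into committed; committed now {b=19, c=7}
Op 8: UPDATE b=20 (auto-commit; committed b=20)
Op 9: UPDATE b=17 (auto-commit; committed b=17)
Op 10: UPDATE c=19 (auto-commit; committed c=19)
ROLLBACK at op 5 discards: ['b', 'c']

Answer: b c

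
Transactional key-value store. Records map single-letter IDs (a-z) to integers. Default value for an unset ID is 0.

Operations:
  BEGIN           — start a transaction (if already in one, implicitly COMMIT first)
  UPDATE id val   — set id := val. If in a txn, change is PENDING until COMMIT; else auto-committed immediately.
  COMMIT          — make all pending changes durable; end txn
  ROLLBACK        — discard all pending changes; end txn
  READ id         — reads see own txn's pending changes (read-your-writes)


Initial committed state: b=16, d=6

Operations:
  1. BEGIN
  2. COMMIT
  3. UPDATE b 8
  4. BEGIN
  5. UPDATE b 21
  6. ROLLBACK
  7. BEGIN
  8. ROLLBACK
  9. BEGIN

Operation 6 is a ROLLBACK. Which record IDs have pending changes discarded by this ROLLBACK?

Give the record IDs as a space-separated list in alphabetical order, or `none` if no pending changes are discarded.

Answer: b

Derivation:
Initial committed: {b=16, d=6}
Op 1: BEGIN: in_txn=True, pending={}
Op 2: COMMIT: merged [] into committed; committed now {b=16, d=6}
Op 3: UPDATE b=8 (auto-commit; committed b=8)
Op 4: BEGIN: in_txn=True, pending={}
Op 5: UPDATE b=21 (pending; pending now {b=21})
Op 6: ROLLBACK: discarded pending ['b']; in_txn=False
Op 7: BEGIN: in_txn=True, pending={}
Op 8: ROLLBACK: discarded pending []; in_txn=False
Op 9: BEGIN: in_txn=True, pending={}
ROLLBACK at op 6 discards: ['b']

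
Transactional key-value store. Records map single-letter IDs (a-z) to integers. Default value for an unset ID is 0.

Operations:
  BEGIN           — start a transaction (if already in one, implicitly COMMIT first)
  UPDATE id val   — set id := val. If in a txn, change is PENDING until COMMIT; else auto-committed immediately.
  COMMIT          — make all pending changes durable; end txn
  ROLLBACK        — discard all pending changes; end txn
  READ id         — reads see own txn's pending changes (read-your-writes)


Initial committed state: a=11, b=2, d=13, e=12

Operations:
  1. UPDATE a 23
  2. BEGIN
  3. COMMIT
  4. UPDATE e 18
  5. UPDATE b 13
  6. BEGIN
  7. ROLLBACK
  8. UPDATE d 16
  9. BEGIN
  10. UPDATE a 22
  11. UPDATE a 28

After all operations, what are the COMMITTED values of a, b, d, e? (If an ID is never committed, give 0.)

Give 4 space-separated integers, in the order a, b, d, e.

Answer: 23 13 16 18

Derivation:
Initial committed: {a=11, b=2, d=13, e=12}
Op 1: UPDATE a=23 (auto-commit; committed a=23)
Op 2: BEGIN: in_txn=True, pending={}
Op 3: COMMIT: merged [] into committed; committed now {a=23, b=2, d=13, e=12}
Op 4: UPDATE e=18 (auto-commit; committed e=18)
Op 5: UPDATE b=13 (auto-commit; committed b=13)
Op 6: BEGIN: in_txn=True, pending={}
Op 7: ROLLBACK: discarded pending []; in_txn=False
Op 8: UPDATE d=16 (auto-commit; committed d=16)
Op 9: BEGIN: in_txn=True, pending={}
Op 10: UPDATE a=22 (pending; pending now {a=22})
Op 11: UPDATE a=28 (pending; pending now {a=28})
Final committed: {a=23, b=13, d=16, e=18}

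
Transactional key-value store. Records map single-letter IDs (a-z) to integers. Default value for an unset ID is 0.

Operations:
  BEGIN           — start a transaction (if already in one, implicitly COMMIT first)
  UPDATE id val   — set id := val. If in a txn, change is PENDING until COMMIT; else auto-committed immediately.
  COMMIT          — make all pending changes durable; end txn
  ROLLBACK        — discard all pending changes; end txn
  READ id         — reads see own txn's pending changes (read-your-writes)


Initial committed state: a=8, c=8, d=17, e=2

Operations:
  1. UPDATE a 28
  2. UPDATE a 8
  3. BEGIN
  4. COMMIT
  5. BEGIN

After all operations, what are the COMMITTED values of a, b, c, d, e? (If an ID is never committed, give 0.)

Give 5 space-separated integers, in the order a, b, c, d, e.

Answer: 8 0 8 17 2

Derivation:
Initial committed: {a=8, c=8, d=17, e=2}
Op 1: UPDATE a=28 (auto-commit; committed a=28)
Op 2: UPDATE a=8 (auto-commit; committed a=8)
Op 3: BEGIN: in_txn=True, pending={}
Op 4: COMMIT: merged [] into committed; committed now {a=8, c=8, d=17, e=2}
Op 5: BEGIN: in_txn=True, pending={}
Final committed: {a=8, c=8, d=17, e=2}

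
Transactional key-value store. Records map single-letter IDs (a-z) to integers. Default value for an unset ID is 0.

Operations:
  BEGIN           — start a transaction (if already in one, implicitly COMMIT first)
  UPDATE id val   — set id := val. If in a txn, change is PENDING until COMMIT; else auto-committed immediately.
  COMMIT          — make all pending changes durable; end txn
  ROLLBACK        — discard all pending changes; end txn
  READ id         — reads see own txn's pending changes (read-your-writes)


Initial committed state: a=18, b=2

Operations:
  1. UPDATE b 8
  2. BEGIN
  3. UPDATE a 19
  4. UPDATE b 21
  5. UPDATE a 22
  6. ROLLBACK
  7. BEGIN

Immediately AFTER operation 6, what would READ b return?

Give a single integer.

Answer: 8

Derivation:
Initial committed: {a=18, b=2}
Op 1: UPDATE b=8 (auto-commit; committed b=8)
Op 2: BEGIN: in_txn=True, pending={}
Op 3: UPDATE a=19 (pending; pending now {a=19})
Op 4: UPDATE b=21 (pending; pending now {a=19, b=21})
Op 5: UPDATE a=22 (pending; pending now {a=22, b=21})
Op 6: ROLLBACK: discarded pending ['a', 'b']; in_txn=False
After op 6: visible(b) = 8 (pending={}, committed={a=18, b=8})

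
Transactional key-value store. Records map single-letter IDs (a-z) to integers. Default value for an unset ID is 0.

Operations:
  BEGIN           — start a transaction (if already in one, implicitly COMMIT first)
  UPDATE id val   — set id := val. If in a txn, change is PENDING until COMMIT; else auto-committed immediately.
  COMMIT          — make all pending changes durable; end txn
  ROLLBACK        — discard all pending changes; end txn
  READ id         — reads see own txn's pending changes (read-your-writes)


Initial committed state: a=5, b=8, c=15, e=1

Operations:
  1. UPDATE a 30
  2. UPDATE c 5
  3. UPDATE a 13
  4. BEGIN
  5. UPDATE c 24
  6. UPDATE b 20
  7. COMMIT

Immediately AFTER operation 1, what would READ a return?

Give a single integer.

Answer: 30

Derivation:
Initial committed: {a=5, b=8, c=15, e=1}
Op 1: UPDATE a=30 (auto-commit; committed a=30)
After op 1: visible(a) = 30 (pending={}, committed={a=30, b=8, c=15, e=1})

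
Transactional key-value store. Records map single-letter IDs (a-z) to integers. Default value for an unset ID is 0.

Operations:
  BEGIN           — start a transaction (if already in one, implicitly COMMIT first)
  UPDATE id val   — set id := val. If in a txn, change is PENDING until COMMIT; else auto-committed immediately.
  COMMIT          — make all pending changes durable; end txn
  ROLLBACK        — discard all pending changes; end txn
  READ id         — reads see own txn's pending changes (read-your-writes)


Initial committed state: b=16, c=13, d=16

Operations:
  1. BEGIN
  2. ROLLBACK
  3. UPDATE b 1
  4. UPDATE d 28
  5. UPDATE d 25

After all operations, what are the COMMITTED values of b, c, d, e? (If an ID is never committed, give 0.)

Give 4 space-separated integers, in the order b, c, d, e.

Initial committed: {b=16, c=13, d=16}
Op 1: BEGIN: in_txn=True, pending={}
Op 2: ROLLBACK: discarded pending []; in_txn=False
Op 3: UPDATE b=1 (auto-commit; committed b=1)
Op 4: UPDATE d=28 (auto-commit; committed d=28)
Op 5: UPDATE d=25 (auto-commit; committed d=25)
Final committed: {b=1, c=13, d=25}

Answer: 1 13 25 0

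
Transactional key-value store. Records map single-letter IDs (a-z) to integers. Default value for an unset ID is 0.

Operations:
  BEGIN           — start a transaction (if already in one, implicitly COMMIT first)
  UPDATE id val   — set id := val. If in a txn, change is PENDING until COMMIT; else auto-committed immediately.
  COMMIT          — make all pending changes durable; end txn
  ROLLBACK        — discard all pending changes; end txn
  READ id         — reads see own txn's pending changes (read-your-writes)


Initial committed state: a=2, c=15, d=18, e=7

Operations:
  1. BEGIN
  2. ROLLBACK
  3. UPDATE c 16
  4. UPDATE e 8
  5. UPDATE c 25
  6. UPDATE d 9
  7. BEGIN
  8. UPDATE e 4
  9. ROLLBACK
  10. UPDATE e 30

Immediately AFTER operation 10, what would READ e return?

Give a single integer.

Initial committed: {a=2, c=15, d=18, e=7}
Op 1: BEGIN: in_txn=True, pending={}
Op 2: ROLLBACK: discarded pending []; in_txn=False
Op 3: UPDATE c=16 (auto-commit; committed c=16)
Op 4: UPDATE e=8 (auto-commit; committed e=8)
Op 5: UPDATE c=25 (auto-commit; committed c=25)
Op 6: UPDATE d=9 (auto-commit; committed d=9)
Op 7: BEGIN: in_txn=True, pending={}
Op 8: UPDATE e=4 (pending; pending now {e=4})
Op 9: ROLLBACK: discarded pending ['e']; in_txn=False
Op 10: UPDATE e=30 (auto-commit; committed e=30)
After op 10: visible(e) = 30 (pending={}, committed={a=2, c=25, d=9, e=30})

Answer: 30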